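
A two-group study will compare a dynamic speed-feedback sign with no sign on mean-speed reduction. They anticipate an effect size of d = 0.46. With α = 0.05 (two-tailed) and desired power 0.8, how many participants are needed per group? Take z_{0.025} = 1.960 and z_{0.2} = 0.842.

n = 75 per group

For two independent groups with equal n: n = 2·((z_{α/2} + z_β) / d)².
z_{α/2} + z_β = 1.960 + 0.842 = 2.802.
n = 2 × (2.802 / 0.46)² = 2 × 6.091² = 2 × 37.10 = 74.2.
Round up to the next whole participant.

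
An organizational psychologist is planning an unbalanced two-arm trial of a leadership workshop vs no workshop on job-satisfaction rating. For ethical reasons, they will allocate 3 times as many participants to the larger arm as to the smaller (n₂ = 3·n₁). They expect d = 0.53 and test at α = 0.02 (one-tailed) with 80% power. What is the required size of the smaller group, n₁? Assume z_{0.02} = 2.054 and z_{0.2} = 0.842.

With allocation ratio k = n₂/n₁ = 3, Var(x̄₁−x̄₂) = σ²(1/n₁ + 1/(k·n₁)) = σ²·(k+1)/(k·n₁).
So n₁ = (1 + 1/k)·((z_{α} + z_β)/d)² = 1.333 × (2.896/0.53)².
n₁ = 1.333 × 29.86 = 39.8.
Round up: n₁ = 40, giving n₂ = 3 × 40 = 120.

n₁ = 40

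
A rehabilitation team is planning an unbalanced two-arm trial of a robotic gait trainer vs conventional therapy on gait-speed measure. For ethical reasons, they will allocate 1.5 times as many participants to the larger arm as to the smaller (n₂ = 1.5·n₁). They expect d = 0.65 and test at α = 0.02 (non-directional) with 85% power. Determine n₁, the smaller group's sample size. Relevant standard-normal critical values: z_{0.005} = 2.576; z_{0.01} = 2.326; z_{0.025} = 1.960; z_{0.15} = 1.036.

n₁ = 45

With allocation ratio k = n₂/n₁ = 1.5, Var(x̄₁−x̄₂) = σ²(1/n₁ + 1/(k·n₁)) = σ²·(k+1)/(k·n₁).
So n₁ = (1 + 1/k)·((z_{α/2} + z_β)/d)² = 1.667 × (3.362/0.65)².
n₁ = 1.667 × 26.75 = 44.6.
Round up: n₁ = 45, giving n₂ = ⌈1.5 × 45⌉ = ⌈67.5⌉ = 68.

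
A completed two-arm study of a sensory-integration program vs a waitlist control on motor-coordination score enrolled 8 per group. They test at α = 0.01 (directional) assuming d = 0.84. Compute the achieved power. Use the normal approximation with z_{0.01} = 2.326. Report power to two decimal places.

power ≈ 0.26

For two equal groups, power = Φ(d·√(n/2) − z_{α}).
d·√(n/2) = 0.84 × √(8/2) = 0.84 × 2.000 = 1.680.
z_β = 1.680 − 2.326 = -0.646.
Power = Φ(-0.646) = 0.259.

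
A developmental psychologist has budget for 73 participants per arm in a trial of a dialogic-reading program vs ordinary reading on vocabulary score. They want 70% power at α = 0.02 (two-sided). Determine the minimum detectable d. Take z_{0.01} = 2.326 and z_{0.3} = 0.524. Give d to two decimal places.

For two independent groups of n = 73 each: d_min = (z_{α/2} + z_β)·√(2/n).
z-sum = 2.326 + 0.524 = 2.850.
d_min = 2.850 × √(2/73) = 2.850 × 0.1655 = 0.472.

d_min ≈ 0.47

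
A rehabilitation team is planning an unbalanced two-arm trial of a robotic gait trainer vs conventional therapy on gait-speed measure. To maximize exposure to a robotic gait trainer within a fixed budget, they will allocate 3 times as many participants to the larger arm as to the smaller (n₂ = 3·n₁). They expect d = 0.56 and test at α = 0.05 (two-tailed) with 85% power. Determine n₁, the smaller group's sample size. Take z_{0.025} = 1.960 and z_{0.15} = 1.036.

With allocation ratio k = n₂/n₁ = 3, Var(x̄₁−x̄₂) = σ²(1/n₁ + 1/(k·n₁)) = σ²·(k+1)/(k·n₁).
So n₁ = (1 + 1/k)·((z_{α/2} + z_β)/d)² = 1.333 × (2.996/0.56)².
n₁ = 1.333 × 28.62 = 38.2.
Round up: n₁ = 39, giving n₂ = 3 × 39 = 117.

n₁ = 39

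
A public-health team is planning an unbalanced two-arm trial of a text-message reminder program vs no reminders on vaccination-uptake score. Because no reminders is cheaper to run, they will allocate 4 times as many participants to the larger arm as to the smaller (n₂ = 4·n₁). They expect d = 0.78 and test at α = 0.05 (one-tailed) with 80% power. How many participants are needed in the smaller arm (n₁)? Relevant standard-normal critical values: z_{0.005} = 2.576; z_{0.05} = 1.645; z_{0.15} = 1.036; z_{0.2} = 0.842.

With allocation ratio k = n₂/n₁ = 4, Var(x̄₁−x̄₂) = σ²(1/n₁ + 1/(k·n₁)) = σ²·(k+1)/(k·n₁).
So n₁ = (1 + 1/k)·((z_{α} + z_β)/d)² = 1.250 × (2.487/0.78)².
n₁ = 1.250 × 10.17 = 12.7.
Round up: n₁ = 13, giving n₂ = 4 × 13 = 52.

n₁ = 13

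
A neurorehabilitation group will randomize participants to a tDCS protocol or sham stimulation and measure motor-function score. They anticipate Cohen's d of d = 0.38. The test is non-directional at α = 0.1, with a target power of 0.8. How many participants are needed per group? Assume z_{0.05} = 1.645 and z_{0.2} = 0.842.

For two independent groups with equal n: n = 2·((z_{α/2} + z_β) / d)².
z_{α/2} + z_β = 1.645 + 0.842 = 2.487.
n = 2 × (2.487 / 0.38)² = 2 × 6.545² = 2 × 42.83 = 85.7.
Round up to the next whole participant.

n = 86 per group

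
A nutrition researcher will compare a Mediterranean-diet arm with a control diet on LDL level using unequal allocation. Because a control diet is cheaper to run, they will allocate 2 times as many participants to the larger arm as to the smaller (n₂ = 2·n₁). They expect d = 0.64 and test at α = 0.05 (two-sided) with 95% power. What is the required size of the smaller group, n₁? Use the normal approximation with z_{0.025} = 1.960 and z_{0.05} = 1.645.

With allocation ratio k = n₂/n₁ = 2, Var(x̄₁−x̄₂) = σ²(1/n₁ + 1/(k·n₁)) = σ²·(k+1)/(k·n₁).
So n₁ = (1 + 1/k)·((z_{α/2} + z_β)/d)² = 1.500 × (3.605/0.64)².
n₁ = 1.500 × 31.73 = 47.6.
Round up: n₁ = 48, giving n₂ = 2 × 48 = 96.

n₁ = 48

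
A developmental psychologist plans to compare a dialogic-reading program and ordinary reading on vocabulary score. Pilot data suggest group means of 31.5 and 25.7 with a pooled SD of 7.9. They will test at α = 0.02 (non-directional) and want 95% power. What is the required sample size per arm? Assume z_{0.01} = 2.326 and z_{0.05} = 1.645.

Cohen's d = |M₁ − M₂| / SD_pooled = |31.5 − 25.7| / 7.9 = 5.8 / 7.9 = 0.734.
For two independent groups with equal n: n = 2·((z_{α/2} + z_β) / d)².
z_{α/2} + z_β = 2.326 + 1.645 = 3.971.
n = 2 × (3.971 / 0.734)² = 2 × 5.410² = 2 × 29.27 = 58.5.
Round up to the next whole participant.

n = 59 per group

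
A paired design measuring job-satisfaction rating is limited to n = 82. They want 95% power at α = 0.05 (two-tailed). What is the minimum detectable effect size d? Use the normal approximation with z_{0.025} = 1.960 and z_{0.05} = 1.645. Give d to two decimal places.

For a single sample (or paired design) of n = 82: d_min = (z_{α/2} + z_β)/√n.
z-sum = 1.960 + 1.645 = 3.605.
d_min = 3.605 / √82 = 3.605 / 9.055 = 0.398.

d_min ≈ 0.40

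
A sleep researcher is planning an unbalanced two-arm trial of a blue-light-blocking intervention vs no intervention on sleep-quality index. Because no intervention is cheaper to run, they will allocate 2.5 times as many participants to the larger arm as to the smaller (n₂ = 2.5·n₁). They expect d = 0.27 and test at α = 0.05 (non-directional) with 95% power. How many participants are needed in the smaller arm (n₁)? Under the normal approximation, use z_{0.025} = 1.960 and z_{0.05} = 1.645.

With allocation ratio k = n₂/n₁ = 2.5, Var(x̄₁−x̄₂) = σ²(1/n₁ + 1/(k·n₁)) = σ²·(k+1)/(k·n₁).
So n₁ = (1 + 1/k)·((z_{α/2} + z_β)/d)² = 1.400 × (3.605/0.27)².
n₁ = 1.400 × 178.27 = 249.6.
Round up: n₁ = 250, giving n₂ = 2.5 × 250 = 625.

n₁ = 250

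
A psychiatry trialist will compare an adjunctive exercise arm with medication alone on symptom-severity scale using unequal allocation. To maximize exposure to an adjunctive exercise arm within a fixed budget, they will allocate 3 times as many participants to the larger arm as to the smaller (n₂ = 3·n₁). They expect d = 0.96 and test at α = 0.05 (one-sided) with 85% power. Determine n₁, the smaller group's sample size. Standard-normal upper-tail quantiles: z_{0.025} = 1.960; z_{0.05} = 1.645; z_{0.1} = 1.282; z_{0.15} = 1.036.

With allocation ratio k = n₂/n₁ = 3, Var(x̄₁−x̄₂) = σ²(1/n₁ + 1/(k·n₁)) = σ²·(k+1)/(k·n₁).
So n₁ = (1 + 1/k)·((z_{α} + z_β)/d)² = 1.333 × (2.681/0.96)².
n₁ = 1.333 × 7.80 = 10.4.
Round up: n₁ = 11, giving n₂ = 3 × 11 = 33.

n₁ = 11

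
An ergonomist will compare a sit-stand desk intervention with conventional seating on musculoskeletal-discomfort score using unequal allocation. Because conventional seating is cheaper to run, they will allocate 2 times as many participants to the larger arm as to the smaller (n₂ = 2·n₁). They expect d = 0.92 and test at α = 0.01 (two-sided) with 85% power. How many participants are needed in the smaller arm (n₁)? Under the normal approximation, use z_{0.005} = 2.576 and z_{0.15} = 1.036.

With allocation ratio k = n₂/n₁ = 2, Var(x̄₁−x̄₂) = σ²(1/n₁ + 1/(k·n₁)) = σ²·(k+1)/(k·n₁).
So n₁ = (1 + 1/k)·((z_{α/2} + z_β)/d)² = 1.500 × (3.612/0.92)².
n₁ = 1.500 × 15.41 = 23.1.
Round up: n₁ = 24, giving n₂ = 2 × 24 = 48.

n₁ = 24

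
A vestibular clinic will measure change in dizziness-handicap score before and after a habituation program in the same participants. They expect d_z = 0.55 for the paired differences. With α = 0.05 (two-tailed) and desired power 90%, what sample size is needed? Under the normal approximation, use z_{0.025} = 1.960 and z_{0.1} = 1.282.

For a paired (one-sample on differences) test: n = ((z_{α/2} + z_β) / d)².
z_{α/2} + z_β = 1.960 + 1.282 = 3.242.
n = (3.242 / 0.55)² = 5.895² = 34.75.
Round up.

n = 35 pairs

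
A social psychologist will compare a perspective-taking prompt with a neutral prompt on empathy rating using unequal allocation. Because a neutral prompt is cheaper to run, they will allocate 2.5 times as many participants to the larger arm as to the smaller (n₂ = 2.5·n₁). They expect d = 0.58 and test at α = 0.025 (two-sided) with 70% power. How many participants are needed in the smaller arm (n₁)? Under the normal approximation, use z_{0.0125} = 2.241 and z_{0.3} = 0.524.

n₁ = 32

With allocation ratio k = n₂/n₁ = 2.5, Var(x̄₁−x̄₂) = σ²(1/n₁ + 1/(k·n₁)) = σ²·(k+1)/(k·n₁).
So n₁ = (1 + 1/k)·((z_{α/2} + z_β)/d)² = 1.400 × (2.765/0.58)².
n₁ = 1.400 × 22.73 = 31.8.
Round up: n₁ = 32, giving n₂ = 2.5 × 32 = 80.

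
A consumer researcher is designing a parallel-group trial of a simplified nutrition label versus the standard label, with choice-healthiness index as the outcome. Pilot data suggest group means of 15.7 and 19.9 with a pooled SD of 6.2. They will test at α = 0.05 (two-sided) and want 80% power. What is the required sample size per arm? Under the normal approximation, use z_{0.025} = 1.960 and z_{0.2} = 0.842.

n = 35 per group

Cohen's d = |M₁ − M₂| / SD_pooled = |15.7 − 19.9| / 6.2 = 4.2 / 6.2 = 0.677.
For two independent groups with equal n: n = 2·((z_{α/2} + z_β) / d)².
z_{α/2} + z_β = 1.960 + 0.842 = 2.802.
n = 2 × (2.802 / 0.677)² = 2 × 4.139² = 2 × 17.13 = 34.3.
Round up to the next whole participant.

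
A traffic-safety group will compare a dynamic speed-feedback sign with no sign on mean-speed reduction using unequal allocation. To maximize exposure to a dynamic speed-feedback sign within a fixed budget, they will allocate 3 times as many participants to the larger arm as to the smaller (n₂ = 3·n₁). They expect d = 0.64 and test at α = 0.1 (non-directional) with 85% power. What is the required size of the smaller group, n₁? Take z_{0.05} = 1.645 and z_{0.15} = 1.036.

n₁ = 24

With allocation ratio k = n₂/n₁ = 3, Var(x̄₁−x̄₂) = σ²(1/n₁ + 1/(k·n₁)) = σ²·(k+1)/(k·n₁).
So n₁ = (1 + 1/k)·((z_{α/2} + z_β)/d)² = 1.333 × (2.681/0.64)².
n₁ = 1.333 × 17.55 = 23.4.
Round up: n₁ = 24, giving n₂ = 3 × 24 = 72.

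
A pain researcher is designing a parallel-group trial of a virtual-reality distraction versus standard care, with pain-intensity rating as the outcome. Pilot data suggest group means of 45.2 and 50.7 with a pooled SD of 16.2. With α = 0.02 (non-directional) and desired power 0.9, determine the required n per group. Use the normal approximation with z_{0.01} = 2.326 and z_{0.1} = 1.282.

n = 226 per group

Cohen's d = |M₁ − M₂| / SD_pooled = |45.2 − 50.7| / 16.2 = 5.5 / 16.2 = 0.340.
For two independent groups with equal n: n = 2·((z_{α/2} + z_β) / d)².
z_{α/2} + z_β = 2.326 + 1.282 = 3.608.
n = 2 × (3.608 / 0.340)² = 2 × 10.612² = 2 × 112.61 = 225.2.
Round up to the next whole participant.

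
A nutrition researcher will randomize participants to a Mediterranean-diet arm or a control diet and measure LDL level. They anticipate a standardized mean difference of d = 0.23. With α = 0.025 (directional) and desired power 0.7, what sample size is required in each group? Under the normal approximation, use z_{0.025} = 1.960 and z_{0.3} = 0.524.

For two independent groups with equal n: n = 2·((z_{α} + z_β) / d)².
z_{α} + z_β = 1.960 + 0.524 = 2.484.
n = 2 × (2.484 / 0.23)² = 2 × 10.800² = 2 × 116.64 = 233.3.
Round up to the next whole participant.

n = 234 per group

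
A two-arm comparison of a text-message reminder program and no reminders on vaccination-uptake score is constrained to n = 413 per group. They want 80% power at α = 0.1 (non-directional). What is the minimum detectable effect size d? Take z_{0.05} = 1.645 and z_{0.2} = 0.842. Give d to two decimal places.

d_min ≈ 0.17

For two independent groups of n = 413 each: d_min = (z_{α/2} + z_β)·√(2/n).
z-sum = 1.645 + 0.842 = 2.487.
d_min = 2.487 × √(2/413) = 2.487 × 0.0696 = 0.173.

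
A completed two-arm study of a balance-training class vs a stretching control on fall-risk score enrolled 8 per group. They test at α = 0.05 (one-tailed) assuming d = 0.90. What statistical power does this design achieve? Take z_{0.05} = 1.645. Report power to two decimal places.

power ≈ 0.56

For two equal groups, power = Φ(d·√(n/2) − z_{α}).
d·√(n/2) = 0.90 × √(8/2) = 0.90 × 2.000 = 1.800.
z_β = 1.800 − 1.645 = 0.155.
Power = Φ(0.155) = 0.562.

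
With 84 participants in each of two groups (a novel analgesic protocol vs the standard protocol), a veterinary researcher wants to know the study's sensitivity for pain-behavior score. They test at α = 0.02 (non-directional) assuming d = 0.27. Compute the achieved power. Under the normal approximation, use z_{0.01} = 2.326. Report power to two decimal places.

For two equal groups, power = Φ(d·√(n/2) − z_{α/2}).
d·√(n/2) = 0.27 × √(84/2) = 0.27 × 6.481 = 1.750.
z_β = 1.750 − 2.326 = -0.576.
Power = Φ(-0.576) = 0.282.

power ≈ 0.28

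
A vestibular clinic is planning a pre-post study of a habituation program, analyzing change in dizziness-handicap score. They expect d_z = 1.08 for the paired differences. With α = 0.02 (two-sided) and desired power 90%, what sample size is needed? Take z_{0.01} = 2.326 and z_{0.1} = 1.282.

For a paired (one-sample on differences) test: n = ((z_{α/2} + z_β) / d)².
z_{α/2} + z_β = 2.326 + 1.282 = 3.608.
n = (3.608 / 1.08)² = 3.341² = 11.16.
Round up.

n = 12 pairs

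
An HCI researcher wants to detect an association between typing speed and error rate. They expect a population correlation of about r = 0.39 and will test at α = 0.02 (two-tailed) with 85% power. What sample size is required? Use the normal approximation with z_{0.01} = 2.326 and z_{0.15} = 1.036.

n = 70

Fisher's z: C = ½·ln((1+r)/(1−r)) = ½·ln(2.2787) = 0.4118.
n = ((z_{α/2} + z_β)/C)² + 3.
(2.326 + 1.036) / 0.4118 = 3.362 / 0.4118 = 8.164.
n = 8.164² + 3 = 66.65 + 3 = 69.7.
Round up.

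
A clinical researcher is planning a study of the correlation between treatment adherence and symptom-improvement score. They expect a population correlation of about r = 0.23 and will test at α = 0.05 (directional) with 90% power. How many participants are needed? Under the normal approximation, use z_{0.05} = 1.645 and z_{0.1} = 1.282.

Fisher's z: C = ½·ln((1+r)/(1−r)) = ½·ln(1.5974) = 0.2342.
n = ((z_{α} + z_β)/C)² + 3.
(1.645 + 1.282) / 0.2342 = 2.927 / 0.2342 = 12.498.
n = 12.498² + 3 = 156.20 + 3 = 159.2.
Round up.

n = 160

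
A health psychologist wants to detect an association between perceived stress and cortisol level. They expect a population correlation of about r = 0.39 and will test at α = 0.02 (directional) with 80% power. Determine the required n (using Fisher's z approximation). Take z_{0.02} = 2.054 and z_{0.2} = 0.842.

Fisher's z: C = ½·ln((1+r)/(1−r)) = ½·ln(2.2787) = 0.4118.
n = ((z_{α} + z_β)/C)² + 3.
(2.054 + 0.842) / 0.4118 = 2.896 / 0.4118 = 7.033.
n = 7.033² + 3 = 49.46 + 3 = 52.5.
Round up.

n = 53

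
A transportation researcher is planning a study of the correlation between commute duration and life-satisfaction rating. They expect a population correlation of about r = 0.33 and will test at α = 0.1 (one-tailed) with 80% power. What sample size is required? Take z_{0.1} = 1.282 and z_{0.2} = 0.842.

Fisher's z: C = ½·ln((1+r)/(1−r)) = ½·ln(1.9851) = 0.3428.
n = ((z_{α} + z_β)/C)² + 3.
(1.282 + 0.842) / 0.3428 = 2.124 / 0.3428 = 6.196.
n = 6.196² + 3 = 38.39 + 3 = 41.4.
Round up.

n = 42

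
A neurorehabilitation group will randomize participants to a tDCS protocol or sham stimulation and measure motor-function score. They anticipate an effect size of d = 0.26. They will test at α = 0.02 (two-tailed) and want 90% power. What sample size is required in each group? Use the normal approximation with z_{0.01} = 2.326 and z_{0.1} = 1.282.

For two independent groups with equal n: n = 2·((z_{α/2} + z_β) / d)².
z_{α/2} + z_β = 2.326 + 1.282 = 3.608.
n = 2 × (3.608 / 0.26)² = 2 × 13.877² = 2 × 192.57 = 385.1.
Round up to the next whole participant.

n = 386 per group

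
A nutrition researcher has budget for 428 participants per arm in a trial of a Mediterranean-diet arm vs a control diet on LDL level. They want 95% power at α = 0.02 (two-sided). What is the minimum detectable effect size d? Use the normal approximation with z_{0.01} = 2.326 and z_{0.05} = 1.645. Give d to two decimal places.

For two independent groups of n = 428 each: d_min = (z_{α/2} + z_β)·√(2/n).
z-sum = 2.326 + 1.645 = 3.971.
d_min = 3.971 × √(2/428) = 3.971 × 0.0684 = 0.271.

d_min ≈ 0.27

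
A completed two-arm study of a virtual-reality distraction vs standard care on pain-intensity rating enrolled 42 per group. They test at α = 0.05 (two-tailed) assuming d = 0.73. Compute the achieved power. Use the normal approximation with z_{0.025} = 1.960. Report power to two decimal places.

For two equal groups, power = Φ(d·√(n/2) − z_{α/2}).
d·√(n/2) = 0.73 × √(42/2) = 0.73 × 4.583 = 3.345.
z_β = 3.345 − 1.960 = 1.385.
Power = Φ(1.385) = 0.917.

power ≈ 0.92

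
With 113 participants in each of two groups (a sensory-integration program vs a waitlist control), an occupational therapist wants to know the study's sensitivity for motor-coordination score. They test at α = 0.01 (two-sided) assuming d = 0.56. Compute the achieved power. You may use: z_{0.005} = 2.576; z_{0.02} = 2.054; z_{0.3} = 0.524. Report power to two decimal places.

power ≈ 0.95

For two equal groups, power = Φ(d·√(n/2) − z_{α/2}).
d·√(n/2) = 0.56 × √(113/2) = 0.56 × 7.517 = 4.209.
z_β = 4.209 − 2.576 = 1.633.
Power = Φ(1.633) = 0.949.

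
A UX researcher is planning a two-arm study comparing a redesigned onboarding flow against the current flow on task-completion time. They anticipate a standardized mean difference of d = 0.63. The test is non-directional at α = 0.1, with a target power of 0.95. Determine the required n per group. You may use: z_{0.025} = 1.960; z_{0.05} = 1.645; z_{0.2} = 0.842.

For two independent groups with equal n: n = 2·((z_{α/2} + z_β) / d)².
z_{α/2} + z_β = 1.645 + 1.645 = 3.290.
n = 2 × (3.290 / 0.63)² = 2 × 5.222² = 2 × 27.27 = 54.5.
Round up to the next whole participant.

n = 55 per group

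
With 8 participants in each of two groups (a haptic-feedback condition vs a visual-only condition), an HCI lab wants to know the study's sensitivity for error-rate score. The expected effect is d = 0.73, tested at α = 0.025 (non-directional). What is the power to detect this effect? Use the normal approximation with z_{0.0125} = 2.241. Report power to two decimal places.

For two equal groups, power = Φ(d·√(n/2) − z_{α/2}).
d·√(n/2) = 0.73 × √(8/2) = 0.73 × 2.000 = 1.460.
z_β = 1.460 − 2.241 = -0.781.
Power = Φ(-0.781) = 0.217.

power ≈ 0.22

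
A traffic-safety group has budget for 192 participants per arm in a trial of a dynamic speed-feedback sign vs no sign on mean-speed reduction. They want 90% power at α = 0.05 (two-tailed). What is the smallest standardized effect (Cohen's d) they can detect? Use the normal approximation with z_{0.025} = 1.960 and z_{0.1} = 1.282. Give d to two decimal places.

d_min ≈ 0.33

For two independent groups of n = 192 each: d_min = (z_{α/2} + z_β)·√(2/n).
z-sum = 1.960 + 1.282 = 3.242.
d_min = 3.242 × √(2/192) = 3.242 × 0.1021 = 0.331.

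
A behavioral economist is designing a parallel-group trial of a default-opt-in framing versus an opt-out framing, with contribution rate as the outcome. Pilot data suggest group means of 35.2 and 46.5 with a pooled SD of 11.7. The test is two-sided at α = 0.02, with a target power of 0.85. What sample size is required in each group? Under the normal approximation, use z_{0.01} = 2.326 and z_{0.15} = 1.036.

n = 25 per group

Cohen's d = |M₁ − M₂| / SD_pooled = |35.2 − 46.5| / 11.7 = 11.3 / 11.7 = 0.966.
For two independent groups with equal n: n = 2·((z_{α/2} + z_β) / d)².
z_{α/2} + z_β = 2.326 + 1.036 = 3.362.
n = 2 × (3.362 / 0.966)² = 2 × 3.480² = 2 × 12.11 = 24.2.
Round up to the next whole participant.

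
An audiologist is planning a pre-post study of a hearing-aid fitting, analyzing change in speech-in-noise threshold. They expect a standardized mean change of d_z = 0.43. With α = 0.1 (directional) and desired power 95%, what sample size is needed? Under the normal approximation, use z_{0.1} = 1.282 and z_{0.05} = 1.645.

n = 47 pairs

For a paired (one-sample on differences) test: n = ((z_{α} + z_β) / d)².
z_{α} + z_β = 1.282 + 1.645 = 2.927.
n = (2.927 / 0.43)² = 6.807² = 46.33.
Round up.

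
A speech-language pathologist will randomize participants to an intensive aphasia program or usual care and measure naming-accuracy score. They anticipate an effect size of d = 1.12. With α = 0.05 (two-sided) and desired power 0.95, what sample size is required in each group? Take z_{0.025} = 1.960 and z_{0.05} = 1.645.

n = 21 per group

For two independent groups with equal n: n = 2·((z_{α/2} + z_β) / d)².
z_{α/2} + z_β = 1.960 + 1.645 = 3.605.
n = 2 × (3.605 / 1.12)² = 2 × 3.219² = 2 × 10.36 = 20.7.
Round up to the next whole participant.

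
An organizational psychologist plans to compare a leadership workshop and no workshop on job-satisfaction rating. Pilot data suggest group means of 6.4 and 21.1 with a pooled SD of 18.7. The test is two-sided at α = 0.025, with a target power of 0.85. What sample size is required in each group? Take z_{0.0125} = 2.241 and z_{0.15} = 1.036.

n = 35 per group

Cohen's d = |M₁ − M₂| / SD_pooled = |6.4 − 21.1| / 18.7 = 14.7 / 18.7 = 0.786.
For two independent groups with equal n: n = 2·((z_{α/2} + z_β) / d)².
z_{α/2} + z_β = 2.241 + 1.036 = 3.277.
n = 2 × (3.277 / 0.786)² = 2 × 4.169² = 2 × 17.38 = 34.8.
Round up to the next whole participant.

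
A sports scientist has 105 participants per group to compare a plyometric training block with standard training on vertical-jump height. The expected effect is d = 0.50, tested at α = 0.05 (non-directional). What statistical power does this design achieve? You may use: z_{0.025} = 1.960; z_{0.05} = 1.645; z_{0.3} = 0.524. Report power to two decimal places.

power ≈ 0.95

For two equal groups, power = Φ(d·√(n/2) − z_{α/2}).
d·√(n/2) = 0.50 × √(105/2) = 0.50 × 7.246 = 3.623.
z_β = 3.623 − 1.960 = 1.663.
Power = Φ(1.663) = 0.952.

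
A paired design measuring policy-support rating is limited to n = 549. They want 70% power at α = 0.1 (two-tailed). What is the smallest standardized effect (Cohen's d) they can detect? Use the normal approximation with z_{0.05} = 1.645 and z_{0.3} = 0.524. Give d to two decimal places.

For a single sample (or paired design) of n = 549: d_min = (z_{α/2} + z_β)/√n.
z-sum = 1.645 + 0.524 = 2.169.
d_min = 2.169 / √549 = 2.169 / 23.431 = 0.093.

d_min ≈ 0.09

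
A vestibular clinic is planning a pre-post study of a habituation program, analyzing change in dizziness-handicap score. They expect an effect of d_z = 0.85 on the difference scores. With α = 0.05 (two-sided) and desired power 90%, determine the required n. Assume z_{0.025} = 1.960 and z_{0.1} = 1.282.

n = 15 pairs

For a paired (one-sample on differences) test: n = ((z_{α/2} + z_β) / d)².
z_{α/2} + z_β = 1.960 + 1.282 = 3.242.
n = (3.242 / 0.85)² = 3.814² = 14.55.
Round up.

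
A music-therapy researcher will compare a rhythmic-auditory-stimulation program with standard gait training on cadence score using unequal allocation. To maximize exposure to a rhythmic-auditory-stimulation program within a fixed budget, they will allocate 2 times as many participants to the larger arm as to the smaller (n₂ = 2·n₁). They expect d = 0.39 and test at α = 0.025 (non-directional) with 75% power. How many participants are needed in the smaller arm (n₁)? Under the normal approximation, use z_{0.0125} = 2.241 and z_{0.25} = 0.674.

n₁ = 84

With allocation ratio k = n₂/n₁ = 2, Var(x̄₁−x̄₂) = σ²(1/n₁ + 1/(k·n₁)) = σ²·(k+1)/(k·n₁).
So n₁ = (1 + 1/k)·((z_{α/2} + z_β)/d)² = 1.500 × (2.915/0.39)².
n₁ = 1.500 × 55.87 = 83.8.
Round up: n₁ = 84, giving n₂ = 2 × 84 = 168.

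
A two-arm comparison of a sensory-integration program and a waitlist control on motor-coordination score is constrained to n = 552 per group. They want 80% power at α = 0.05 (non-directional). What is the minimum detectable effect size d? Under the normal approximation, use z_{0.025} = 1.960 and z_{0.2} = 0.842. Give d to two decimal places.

For two independent groups of n = 552 each: d_min = (z_{α/2} + z_β)·√(2/n).
z-sum = 1.960 + 0.842 = 2.802.
d_min = 2.802 × √(2/552) = 2.802 × 0.0602 = 0.169.

d_min ≈ 0.17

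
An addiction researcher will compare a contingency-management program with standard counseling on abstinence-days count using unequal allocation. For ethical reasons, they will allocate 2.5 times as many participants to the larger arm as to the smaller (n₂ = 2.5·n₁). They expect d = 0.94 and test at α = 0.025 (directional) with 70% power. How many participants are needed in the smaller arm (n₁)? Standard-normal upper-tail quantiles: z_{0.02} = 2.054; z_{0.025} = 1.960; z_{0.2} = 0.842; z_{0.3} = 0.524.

With allocation ratio k = n₂/n₁ = 2.5, Var(x̄₁−x̄₂) = σ²(1/n₁ + 1/(k·n₁)) = σ²·(k+1)/(k·n₁).
So n₁ = (1 + 1/k)·((z_{α} + z_β)/d)² = 1.400 × (2.484/0.94)².
n₁ = 1.400 × 6.98 = 9.8.
Round up: n₁ = 10, giving n₂ = 2.5 × 10 = 25.

n₁ = 10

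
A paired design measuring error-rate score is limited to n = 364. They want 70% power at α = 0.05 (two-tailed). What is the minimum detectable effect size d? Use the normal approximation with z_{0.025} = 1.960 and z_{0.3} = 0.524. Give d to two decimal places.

For a single sample (or paired design) of n = 364: d_min = (z_{α/2} + z_β)/√n.
z-sum = 1.960 + 0.524 = 2.484.
d_min = 2.484 / √364 = 2.484 / 19.079 = 0.130.

d_min ≈ 0.13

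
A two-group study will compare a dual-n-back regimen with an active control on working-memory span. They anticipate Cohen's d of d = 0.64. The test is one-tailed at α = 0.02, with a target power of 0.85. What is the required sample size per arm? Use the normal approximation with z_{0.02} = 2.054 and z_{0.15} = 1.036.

n = 47 per group

For two independent groups with equal n: n = 2·((z_{α} + z_β) / d)².
z_{α} + z_β = 2.054 + 1.036 = 3.090.
n = 2 × (3.090 / 0.64)² = 2 × 4.828² = 2 × 23.31 = 46.6.
Round up to the next whole participant.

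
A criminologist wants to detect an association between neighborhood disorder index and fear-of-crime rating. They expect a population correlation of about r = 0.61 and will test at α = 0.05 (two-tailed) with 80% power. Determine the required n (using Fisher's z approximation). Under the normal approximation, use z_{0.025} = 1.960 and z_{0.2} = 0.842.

Fisher's z: C = ½·ln((1+r)/(1−r)) = ½·ln(4.1282) = 0.7089.
n = ((z_{α/2} + z_β)/C)² + 3.
(1.960 + 0.842) / 0.7089 = 2.802 / 0.7089 = 3.953.
n = 3.953² + 3 = 15.62 + 3 = 18.6.
Round up.

n = 19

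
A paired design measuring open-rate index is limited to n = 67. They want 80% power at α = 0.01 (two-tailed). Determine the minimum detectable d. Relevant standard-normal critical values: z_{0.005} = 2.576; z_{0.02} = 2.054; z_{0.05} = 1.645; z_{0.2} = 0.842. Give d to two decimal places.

d_min ≈ 0.42

For a single sample (or paired design) of n = 67: d_min = (z_{α/2} + z_β)/√n.
z-sum = 2.576 + 0.842 = 3.418.
d_min = 3.418 / √67 = 3.418 / 8.185 = 0.418.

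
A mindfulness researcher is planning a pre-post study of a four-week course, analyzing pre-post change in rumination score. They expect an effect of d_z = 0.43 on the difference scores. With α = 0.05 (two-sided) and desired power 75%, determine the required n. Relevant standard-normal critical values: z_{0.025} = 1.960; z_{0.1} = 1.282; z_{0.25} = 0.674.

For a paired (one-sample on differences) test: n = ((z_{α/2} + z_β) / d)².
z_{α/2} + z_β = 1.960 + 0.674 = 2.634.
n = (2.634 / 0.43)² = 6.126² = 37.52.
Round up.

n = 38 pairs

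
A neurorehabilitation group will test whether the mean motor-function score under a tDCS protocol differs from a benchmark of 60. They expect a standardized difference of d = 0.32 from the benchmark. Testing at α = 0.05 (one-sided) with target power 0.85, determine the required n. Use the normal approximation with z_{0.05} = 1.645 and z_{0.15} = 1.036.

For a one-sample test: n = ((z_{α} + z_β) / d)².
z_{α} + z_β = 1.645 + 1.036 = 2.681.
n = (2.681 / 0.32)² = 8.378² = 70.19.
Round up.

n = 71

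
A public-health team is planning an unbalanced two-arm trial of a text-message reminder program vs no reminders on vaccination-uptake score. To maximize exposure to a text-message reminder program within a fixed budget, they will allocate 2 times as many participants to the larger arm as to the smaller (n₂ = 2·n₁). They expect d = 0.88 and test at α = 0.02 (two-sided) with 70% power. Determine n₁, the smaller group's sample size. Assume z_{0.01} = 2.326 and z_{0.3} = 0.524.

n₁ = 16

With allocation ratio k = n₂/n₁ = 2, Var(x̄₁−x̄₂) = σ²(1/n₁ + 1/(k·n₁)) = σ²·(k+1)/(k·n₁).
So n₁ = (1 + 1/k)·((z_{α/2} + z_β)/d)² = 1.500 × (2.850/0.88)².
n₁ = 1.500 × 10.49 = 15.7.
Round up: n₁ = 16, giving n₂ = 2 × 16 = 32.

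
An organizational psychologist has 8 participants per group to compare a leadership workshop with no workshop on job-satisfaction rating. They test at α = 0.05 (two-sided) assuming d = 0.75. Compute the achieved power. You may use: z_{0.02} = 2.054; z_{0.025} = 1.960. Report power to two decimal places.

For two equal groups, power = Φ(d·√(n/2) − z_{α/2}).
d·√(n/2) = 0.75 × √(8/2) = 0.75 × 2.000 = 1.500.
z_β = 1.500 − 1.960 = -0.460.
Power = Φ(-0.460) = 0.323.

power ≈ 0.32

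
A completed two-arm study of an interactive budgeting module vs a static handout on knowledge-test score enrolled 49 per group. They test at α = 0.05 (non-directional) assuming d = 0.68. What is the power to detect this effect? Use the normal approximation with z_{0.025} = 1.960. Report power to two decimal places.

For two equal groups, power = Φ(d·√(n/2) − z_{α/2}).
d·√(n/2) = 0.68 × √(49/2) = 0.68 × 4.950 = 3.366.
z_β = 3.366 − 1.960 = 1.406.
Power = Φ(1.406) = 0.920.

power ≈ 0.92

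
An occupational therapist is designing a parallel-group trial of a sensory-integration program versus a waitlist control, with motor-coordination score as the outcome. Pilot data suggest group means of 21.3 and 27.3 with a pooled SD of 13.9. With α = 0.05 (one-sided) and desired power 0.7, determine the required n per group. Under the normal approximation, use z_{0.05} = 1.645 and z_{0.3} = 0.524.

Cohen's d = |M₁ − M₂| / SD_pooled = |21.3 − 27.3| / 13.9 = 6.0 / 13.9 = 0.432.
For two independent groups with equal n: n = 2·((z_{α} + z_β) / d)².
z_{α} + z_β = 1.645 + 0.524 = 2.169.
n = 2 × (2.169 / 0.432)² = 2 × 5.021² = 2 × 25.21 = 50.4.
Round up to the next whole participant.

n = 51 per group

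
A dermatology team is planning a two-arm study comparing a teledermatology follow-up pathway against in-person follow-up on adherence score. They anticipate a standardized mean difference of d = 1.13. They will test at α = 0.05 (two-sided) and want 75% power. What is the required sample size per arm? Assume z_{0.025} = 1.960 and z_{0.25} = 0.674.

n = 11 per group

For two independent groups with equal n: n = 2·((z_{α/2} + z_β) / d)².
z_{α/2} + z_β = 1.960 + 0.674 = 2.634.
n = 2 × (2.634 / 1.13)² = 2 × 2.331² = 2 × 5.43 = 10.9.
Round up to the next whole participant.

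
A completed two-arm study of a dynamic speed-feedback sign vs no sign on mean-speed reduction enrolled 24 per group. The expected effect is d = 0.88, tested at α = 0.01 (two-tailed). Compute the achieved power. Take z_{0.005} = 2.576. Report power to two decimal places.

For two equal groups, power = Φ(d·√(n/2) − z_{α/2}).
d·√(n/2) = 0.88 × √(24/2) = 0.88 × 3.464 = 3.048.
z_β = 3.048 − 2.576 = 0.472.
Power = Φ(0.472) = 0.682.

power ≈ 0.68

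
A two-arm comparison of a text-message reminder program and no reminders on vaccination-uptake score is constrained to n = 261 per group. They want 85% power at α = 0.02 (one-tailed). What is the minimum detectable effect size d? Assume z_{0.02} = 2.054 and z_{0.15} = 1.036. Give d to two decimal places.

d_min ≈ 0.27

For two independent groups of n = 261 each: d_min = (z_{α} + z_β)·√(2/n).
z-sum = 2.054 + 1.036 = 3.090.
d_min = 3.090 × √(2/261) = 3.090 × 0.0875 = 0.270.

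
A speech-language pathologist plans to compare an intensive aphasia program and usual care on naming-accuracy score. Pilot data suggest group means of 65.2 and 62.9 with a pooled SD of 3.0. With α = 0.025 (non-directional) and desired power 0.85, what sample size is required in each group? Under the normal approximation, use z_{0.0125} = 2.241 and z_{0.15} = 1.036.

n = 37 per group

Cohen's d = |M₁ − M₂| / SD_pooled = |65.2 − 62.9| / 3.0 = 2.3 / 3.0 = 0.767.
For two independent groups with equal n: n = 2·((z_{α/2} + z_β) / d)².
z_{α/2} + z_β = 2.241 + 1.036 = 3.277.
n = 2 × (3.277 / 0.767)² = 2 × 4.272² = 2 × 18.25 = 36.5.
Round up to the next whole participant.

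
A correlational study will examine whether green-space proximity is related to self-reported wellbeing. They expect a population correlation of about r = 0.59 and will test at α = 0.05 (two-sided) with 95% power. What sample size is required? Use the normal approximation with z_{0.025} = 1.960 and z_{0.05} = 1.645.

Fisher's z: C = ½·ln((1+r)/(1−r)) = ½·ln(3.8780) = 0.6777.
n = ((z_{α/2} + z_β)/C)² + 3.
(1.960 + 1.645) / 0.6777 = 3.605 / 0.6777 = 5.319.
n = 5.319² + 3 = 28.30 + 3 = 31.3.
Round up.

n = 32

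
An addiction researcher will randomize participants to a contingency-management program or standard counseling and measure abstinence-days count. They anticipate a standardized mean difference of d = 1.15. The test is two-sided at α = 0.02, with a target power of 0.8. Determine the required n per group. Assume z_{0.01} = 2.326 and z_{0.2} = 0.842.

For two independent groups with equal n: n = 2·((z_{α/2} + z_β) / d)².
z_{α/2} + z_β = 2.326 + 0.842 = 3.168.
n = 2 × (3.168 / 1.15)² = 2 × 2.755² = 2 × 7.59 = 15.2.
Round up to the next whole participant.

n = 16 per group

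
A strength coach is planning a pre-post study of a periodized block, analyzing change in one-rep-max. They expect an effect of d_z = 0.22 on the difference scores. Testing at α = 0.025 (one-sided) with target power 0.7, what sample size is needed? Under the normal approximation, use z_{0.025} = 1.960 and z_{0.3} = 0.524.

n = 128 pairs

For a paired (one-sample on differences) test: n = ((z_{α} + z_β) / d)².
z_{α} + z_β = 1.960 + 0.524 = 2.484.
n = (2.484 / 0.22)² = 11.291² = 127.48.
Round up.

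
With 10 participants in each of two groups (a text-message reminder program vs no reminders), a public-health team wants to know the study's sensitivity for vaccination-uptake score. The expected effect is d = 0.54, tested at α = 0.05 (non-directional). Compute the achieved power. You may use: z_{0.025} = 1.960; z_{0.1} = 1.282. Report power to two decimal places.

For two equal groups, power = Φ(d·√(n/2) − z_{α/2}).
d·√(n/2) = 0.54 × √(10/2) = 0.54 × 2.236 = 1.207.
z_β = 1.207 − 1.960 = -0.753.
Power = Φ(-0.753) = 0.226.

power ≈ 0.23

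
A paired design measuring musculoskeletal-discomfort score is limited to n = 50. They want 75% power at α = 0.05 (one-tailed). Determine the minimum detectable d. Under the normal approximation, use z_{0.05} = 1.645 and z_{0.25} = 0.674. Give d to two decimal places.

d_min ≈ 0.33

For a single sample (or paired design) of n = 50: d_min = (z_{α} + z_β)/√n.
z-sum = 1.645 + 0.674 = 2.319.
d_min = 2.319 / √50 = 2.319 / 7.071 = 0.328.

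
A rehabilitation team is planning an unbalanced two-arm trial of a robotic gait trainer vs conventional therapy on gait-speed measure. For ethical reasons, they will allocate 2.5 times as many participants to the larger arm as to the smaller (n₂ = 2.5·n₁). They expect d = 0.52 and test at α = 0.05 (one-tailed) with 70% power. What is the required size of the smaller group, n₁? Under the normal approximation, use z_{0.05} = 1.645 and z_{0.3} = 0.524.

With allocation ratio k = n₂/n₁ = 2.5, Var(x̄₁−x̄₂) = σ²(1/n₁ + 1/(k·n₁)) = σ²·(k+1)/(k·n₁).
So n₁ = (1 + 1/k)·((z_{α} + z_β)/d)² = 1.400 × (2.169/0.52)².
n₁ = 1.400 × 17.40 = 24.4.
Round up: n₁ = 25, giving n₂ = ⌈2.5 × 25⌉ = ⌈62.5⌉ = 63.

n₁ = 25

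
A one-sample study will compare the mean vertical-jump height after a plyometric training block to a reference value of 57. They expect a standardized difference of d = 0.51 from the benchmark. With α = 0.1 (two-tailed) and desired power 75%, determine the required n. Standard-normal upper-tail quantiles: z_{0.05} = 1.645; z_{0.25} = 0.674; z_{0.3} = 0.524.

n = 21

For a one-sample test: n = ((z_{α/2} + z_β) / d)².
z_{α/2} + z_β = 1.645 + 0.674 = 2.319.
n = (2.319 / 0.51)² = 4.547² = 20.68.
Round up.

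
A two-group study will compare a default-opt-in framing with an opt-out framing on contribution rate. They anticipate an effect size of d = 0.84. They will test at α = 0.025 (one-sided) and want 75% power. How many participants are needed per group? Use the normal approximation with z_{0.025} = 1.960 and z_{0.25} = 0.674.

n = 20 per group

For two independent groups with equal n: n = 2·((z_{α} + z_β) / d)².
z_{α} + z_β = 1.960 + 0.674 = 2.634.
n = 2 × (2.634 / 0.84)² = 2 × 3.136² = 2 × 9.83 = 19.7.
Round up to the next whole participant.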